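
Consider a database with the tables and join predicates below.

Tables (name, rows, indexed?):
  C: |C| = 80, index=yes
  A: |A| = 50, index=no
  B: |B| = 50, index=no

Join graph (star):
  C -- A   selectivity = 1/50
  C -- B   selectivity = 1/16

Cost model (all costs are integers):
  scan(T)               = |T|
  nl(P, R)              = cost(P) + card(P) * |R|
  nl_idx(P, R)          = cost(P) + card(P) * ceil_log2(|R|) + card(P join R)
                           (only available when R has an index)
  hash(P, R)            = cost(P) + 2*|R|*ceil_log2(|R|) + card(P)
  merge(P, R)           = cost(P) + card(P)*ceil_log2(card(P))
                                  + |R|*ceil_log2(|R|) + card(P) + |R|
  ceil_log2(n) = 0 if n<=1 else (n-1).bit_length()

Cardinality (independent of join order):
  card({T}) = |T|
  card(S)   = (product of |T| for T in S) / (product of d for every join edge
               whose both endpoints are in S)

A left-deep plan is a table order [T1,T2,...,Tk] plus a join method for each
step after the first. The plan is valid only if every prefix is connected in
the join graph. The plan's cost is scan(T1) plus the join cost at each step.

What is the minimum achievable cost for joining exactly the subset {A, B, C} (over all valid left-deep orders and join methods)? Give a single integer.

1160

Selinger DP over subsets of {A,B,C}:
  {C}: scan cost=80, card=80
  {A}: scan cost=50, card=50
  {B}: scan cost=50, card=50
  {AC}: card=80; try (C,nl_idx)→480, (A,hash)→760, (C,merge)→1040, (A,merge)→1070, (C,hash)→1220, (C,nl)→4050 …(+1); best=480 via (C,nl_idx)
  {BC}: card=250; try (C,nl_idx)→650, (B,hash)→760, (C,merge)→1040, (B,merge)→1070, (C,hash)→1220, (C,nl)→4050 …(+1); best=650 via (C,nl_idx)
  {ABC}: card=250; try (B,hash)→1160, (B,merge)→1470, (A,hash)→1500, (A,merge)→3250, (B,nl)→4480, (A,nl)→13150; best=1160 via (B,hash)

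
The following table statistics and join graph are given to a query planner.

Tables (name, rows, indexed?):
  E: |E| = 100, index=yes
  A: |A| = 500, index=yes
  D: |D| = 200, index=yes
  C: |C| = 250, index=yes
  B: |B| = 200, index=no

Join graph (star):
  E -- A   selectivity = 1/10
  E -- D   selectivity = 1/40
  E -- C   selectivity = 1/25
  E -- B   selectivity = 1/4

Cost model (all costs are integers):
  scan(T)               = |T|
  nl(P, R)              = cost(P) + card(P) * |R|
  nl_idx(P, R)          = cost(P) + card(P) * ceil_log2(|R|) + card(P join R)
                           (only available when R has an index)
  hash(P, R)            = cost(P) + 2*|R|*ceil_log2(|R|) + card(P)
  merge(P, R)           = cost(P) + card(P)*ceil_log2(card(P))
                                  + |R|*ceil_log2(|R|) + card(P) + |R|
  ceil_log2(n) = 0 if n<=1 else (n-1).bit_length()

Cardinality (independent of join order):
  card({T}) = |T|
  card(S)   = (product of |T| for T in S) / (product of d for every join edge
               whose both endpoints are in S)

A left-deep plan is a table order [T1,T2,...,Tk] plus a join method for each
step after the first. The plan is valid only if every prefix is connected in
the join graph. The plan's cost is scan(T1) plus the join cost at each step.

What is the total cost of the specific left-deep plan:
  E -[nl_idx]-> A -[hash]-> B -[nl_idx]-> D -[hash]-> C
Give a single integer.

step 1: scan E: cost=100, card=100
step 2: join A via nl_idx
    card(P join A) = 100*500/(10) = 5000
    cost = 100 + 100*9 + 5000 = 6000
step 3: join B via hash
    card(P join B) = 5000*200/(4) = 250000
    cost = 6000 + 2*200*8 + 5000 = 14200
step 4: join D via nl_idx
    card(P join D) = 250000*200/(40) = 1250000
    cost = 14200 + 250000*8 + 1250000 = 3264200
step 5: join C via hash
    card(P join C) = 1250000*250/(25) = 12500000
    cost = 3264200 + 2*250*8 + 1250000 = 4518200

4518200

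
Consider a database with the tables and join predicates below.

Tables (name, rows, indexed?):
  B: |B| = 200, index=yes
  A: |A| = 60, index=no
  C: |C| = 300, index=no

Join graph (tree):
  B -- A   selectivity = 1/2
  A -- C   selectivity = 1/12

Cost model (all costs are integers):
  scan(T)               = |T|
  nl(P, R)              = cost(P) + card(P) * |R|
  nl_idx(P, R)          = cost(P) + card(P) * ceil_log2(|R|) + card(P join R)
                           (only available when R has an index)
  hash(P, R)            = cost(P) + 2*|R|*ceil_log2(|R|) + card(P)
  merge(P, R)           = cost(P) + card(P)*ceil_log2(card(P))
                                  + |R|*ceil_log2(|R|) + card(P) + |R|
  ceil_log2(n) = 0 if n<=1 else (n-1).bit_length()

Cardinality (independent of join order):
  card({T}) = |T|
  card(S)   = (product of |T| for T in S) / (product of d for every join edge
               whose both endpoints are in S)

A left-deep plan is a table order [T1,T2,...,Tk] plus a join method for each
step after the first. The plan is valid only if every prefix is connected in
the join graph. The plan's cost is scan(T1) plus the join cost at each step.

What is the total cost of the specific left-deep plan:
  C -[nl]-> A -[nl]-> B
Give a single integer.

318300

step 1: scan C: cost=300, card=300
step 2: join A via nl
    card(P join A) = 300*60/(12) = 1500
    cost = 300 + 300*60 = 18300
step 3: join B via nl
    card(P join B) = 1500*200/(2) = 150000
    cost = 18300 + 1500*200 = 318300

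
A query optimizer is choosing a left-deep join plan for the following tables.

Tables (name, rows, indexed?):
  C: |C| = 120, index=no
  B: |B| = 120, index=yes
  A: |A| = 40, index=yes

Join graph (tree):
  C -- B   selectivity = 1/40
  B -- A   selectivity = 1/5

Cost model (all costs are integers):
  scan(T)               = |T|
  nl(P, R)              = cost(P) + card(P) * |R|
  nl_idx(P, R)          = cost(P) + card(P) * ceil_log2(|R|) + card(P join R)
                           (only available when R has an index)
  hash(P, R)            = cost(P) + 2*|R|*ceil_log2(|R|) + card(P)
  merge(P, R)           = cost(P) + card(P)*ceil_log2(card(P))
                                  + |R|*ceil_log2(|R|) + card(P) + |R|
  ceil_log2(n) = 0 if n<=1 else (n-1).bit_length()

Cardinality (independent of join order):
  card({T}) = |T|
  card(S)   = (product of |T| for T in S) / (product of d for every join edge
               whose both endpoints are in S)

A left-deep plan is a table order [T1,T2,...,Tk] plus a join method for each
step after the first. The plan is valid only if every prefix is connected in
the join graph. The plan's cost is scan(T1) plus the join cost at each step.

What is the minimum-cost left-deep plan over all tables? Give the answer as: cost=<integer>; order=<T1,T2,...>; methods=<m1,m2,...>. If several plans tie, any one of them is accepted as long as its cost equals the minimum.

cost=2160; order=C,B,A; methods=nl_idx,hash

Selinger DP (subsets sized 1..n):
  {C}: scan cost=120, card=120
  {B}: scan cost=120, card=120
  {A}: scan cost=40, card=40
  {BC}: card=360; try (B,nl_idx)→1320, (C,hash)→1920, (B,hash)→1920, (C,merge)→2040, (B,merge)→2040, (C,nl)→14520 …(+1); best=1320 via (B,nl_idx)
  {AB}: card=960; try (A,hash)→720, (B,merge)→1280, (B,nl_idx)→1280, (A,merge)→1360, (B,hash)→1760, (A,nl_idx)→1800 …(+2); best=720 via (A,hash)
  {ABC}: card=2880; try (A,hash)→2160, (C,hash)→3360, (A,merge)→5200, (A,nl_idx)→6360, (C,merge)→12240, (A,nl)→15720 …(+1); best=2160 via (A,hash)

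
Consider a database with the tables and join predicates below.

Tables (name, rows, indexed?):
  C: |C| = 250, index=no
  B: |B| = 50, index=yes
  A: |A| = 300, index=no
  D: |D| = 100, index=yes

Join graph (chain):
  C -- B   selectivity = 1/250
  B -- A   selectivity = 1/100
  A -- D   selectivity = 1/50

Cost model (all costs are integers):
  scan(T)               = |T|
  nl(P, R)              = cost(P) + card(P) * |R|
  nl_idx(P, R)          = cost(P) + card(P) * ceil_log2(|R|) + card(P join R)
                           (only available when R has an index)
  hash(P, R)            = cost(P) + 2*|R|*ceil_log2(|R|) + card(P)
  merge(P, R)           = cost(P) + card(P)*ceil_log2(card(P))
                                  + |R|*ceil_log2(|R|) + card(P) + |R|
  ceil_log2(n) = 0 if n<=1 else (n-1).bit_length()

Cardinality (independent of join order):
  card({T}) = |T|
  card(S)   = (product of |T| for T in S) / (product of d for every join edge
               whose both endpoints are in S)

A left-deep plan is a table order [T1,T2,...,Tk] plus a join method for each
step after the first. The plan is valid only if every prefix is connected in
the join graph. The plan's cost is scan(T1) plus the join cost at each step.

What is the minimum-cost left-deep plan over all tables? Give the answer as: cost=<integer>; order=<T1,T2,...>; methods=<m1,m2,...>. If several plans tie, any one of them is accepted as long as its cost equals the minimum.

cost=5800; order=C,B,A,D; methods=hash,merge,nl_idx

Selinger DP (subsets sized 1..n):
  {C}: scan cost=250, card=250
  {B}: scan cost=50, card=50
  {A}: scan cost=300, card=300
  {D}: scan cost=100, card=100
  {BC}: card=50; try (B,hash)→1100, (B,nl_idx)→1800, (C,merge)→2650, (B,merge)→2850, (C,hash)→4100, (C,nl)→12550 …(+1); best=1100 via (B,hash)
  {AB}: card=150; try (B,hash)→1200, (B,nl_idx)→2250, (A,merge)→3400, (B,merge)→3650, (A,hash)→5500, (A,nl)→15050 …(+1); best=1200 via (B,hash)
  {AD}: card=600; try (D,hash)→2000, (D,nl_idx)→3000, (A,merge)→3900, (D,merge)→4100, (A,hash)→5600, (A,nl)→30100 …(+1); best=2000 via (D,hash)
  {ABC}: card=150; try (A,merge)→4450, (C,merge)→4800, (C,hash)→5350, (A,hash)→6550, (A,nl)→16100, (C,nl)→38700; best=4450 via (A,merge)
  {ABD}: card=300; try (D,nl_idx)→2550, (D,hash)→2750, (B,hash)→3200, (D,merge)→3350, (B,nl_idx)→5900, (B,merge)→8950 …(+2); best=2550 via (D,nl_idx)
  {ABCD}: card=300; try (D,nl_idx)→5800, (D,hash)→6000, (D,merge)→6600, (C,hash)→6850, (C,merge)→7800, (D,nl)→19450 …(+1); best=5800 via (D,nl_idx)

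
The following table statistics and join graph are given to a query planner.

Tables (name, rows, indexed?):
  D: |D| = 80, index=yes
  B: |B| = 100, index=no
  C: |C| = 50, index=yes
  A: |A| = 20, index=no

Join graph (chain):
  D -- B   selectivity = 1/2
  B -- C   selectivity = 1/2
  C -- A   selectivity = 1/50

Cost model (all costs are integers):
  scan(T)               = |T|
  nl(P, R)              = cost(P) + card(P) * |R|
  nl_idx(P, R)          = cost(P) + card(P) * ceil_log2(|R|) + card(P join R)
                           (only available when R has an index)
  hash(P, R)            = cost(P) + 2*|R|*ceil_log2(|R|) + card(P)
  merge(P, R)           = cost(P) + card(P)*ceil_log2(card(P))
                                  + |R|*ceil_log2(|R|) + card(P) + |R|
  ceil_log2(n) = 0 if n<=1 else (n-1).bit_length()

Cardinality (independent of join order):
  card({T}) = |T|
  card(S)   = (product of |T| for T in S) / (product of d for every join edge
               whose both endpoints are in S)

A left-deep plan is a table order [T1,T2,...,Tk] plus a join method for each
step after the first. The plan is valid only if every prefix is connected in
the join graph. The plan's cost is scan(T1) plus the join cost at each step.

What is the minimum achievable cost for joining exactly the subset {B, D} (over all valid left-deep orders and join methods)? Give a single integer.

1320

Selinger DP over subsets of {B,D}:
  {D}: scan cost=80, card=80
  {B}: scan cost=100, card=100
  {BD}: card=4000; try (D,hash)→1320, (B,merge)→1520, (D,merge)→1540, (B,hash)→1560, (D,nl_idx)→4800, (B,nl)→8080 …(+1); best=1320 via (D,hash)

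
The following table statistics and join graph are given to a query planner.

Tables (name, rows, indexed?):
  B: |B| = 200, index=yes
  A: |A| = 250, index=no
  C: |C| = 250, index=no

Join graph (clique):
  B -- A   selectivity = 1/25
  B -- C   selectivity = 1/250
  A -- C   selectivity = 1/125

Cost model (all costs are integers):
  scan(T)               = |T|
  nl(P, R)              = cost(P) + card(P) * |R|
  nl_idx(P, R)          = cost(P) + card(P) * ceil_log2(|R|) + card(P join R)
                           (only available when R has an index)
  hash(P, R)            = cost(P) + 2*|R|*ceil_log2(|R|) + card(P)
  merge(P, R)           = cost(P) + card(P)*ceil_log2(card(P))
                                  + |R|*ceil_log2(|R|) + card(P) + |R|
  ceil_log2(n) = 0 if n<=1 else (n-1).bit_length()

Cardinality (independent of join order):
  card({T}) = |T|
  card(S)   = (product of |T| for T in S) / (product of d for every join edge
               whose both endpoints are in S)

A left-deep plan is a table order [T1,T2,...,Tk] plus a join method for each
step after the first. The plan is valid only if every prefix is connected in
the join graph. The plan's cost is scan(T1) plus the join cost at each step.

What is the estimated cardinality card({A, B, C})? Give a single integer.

16

Tables in S: A(250), B(200), C(250)
Edges inside S: B-A(d=25), B-C(d=250), A-C(d=125)
numerator = 250 * 200 * 250 = 12500000
denominator = 25 * 250 * 125 = 781250
card(S) = 12500000 / 781250 = 16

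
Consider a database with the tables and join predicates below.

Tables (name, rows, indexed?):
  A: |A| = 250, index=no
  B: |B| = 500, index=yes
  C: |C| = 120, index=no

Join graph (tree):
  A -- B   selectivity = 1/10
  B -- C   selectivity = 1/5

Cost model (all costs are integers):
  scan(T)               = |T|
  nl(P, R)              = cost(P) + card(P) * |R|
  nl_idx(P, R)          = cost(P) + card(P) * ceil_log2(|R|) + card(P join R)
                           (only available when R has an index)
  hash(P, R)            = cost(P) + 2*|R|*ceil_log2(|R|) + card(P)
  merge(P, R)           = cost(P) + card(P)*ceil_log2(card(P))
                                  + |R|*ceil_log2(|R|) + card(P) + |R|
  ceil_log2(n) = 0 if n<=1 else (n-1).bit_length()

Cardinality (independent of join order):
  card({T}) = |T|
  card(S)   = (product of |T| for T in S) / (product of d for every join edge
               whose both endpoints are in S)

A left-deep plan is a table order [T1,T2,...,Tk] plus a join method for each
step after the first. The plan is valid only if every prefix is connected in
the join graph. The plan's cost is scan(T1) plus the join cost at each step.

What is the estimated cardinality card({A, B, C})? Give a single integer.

Tables in S: A(250), B(500), C(120)
Edges inside S: A-B(d=10), B-C(d=5)
numerator = 250 * 500 * 120 = 15000000
denominator = 10 * 5 = 50
card(S) = 15000000 / 50 = 300000

300000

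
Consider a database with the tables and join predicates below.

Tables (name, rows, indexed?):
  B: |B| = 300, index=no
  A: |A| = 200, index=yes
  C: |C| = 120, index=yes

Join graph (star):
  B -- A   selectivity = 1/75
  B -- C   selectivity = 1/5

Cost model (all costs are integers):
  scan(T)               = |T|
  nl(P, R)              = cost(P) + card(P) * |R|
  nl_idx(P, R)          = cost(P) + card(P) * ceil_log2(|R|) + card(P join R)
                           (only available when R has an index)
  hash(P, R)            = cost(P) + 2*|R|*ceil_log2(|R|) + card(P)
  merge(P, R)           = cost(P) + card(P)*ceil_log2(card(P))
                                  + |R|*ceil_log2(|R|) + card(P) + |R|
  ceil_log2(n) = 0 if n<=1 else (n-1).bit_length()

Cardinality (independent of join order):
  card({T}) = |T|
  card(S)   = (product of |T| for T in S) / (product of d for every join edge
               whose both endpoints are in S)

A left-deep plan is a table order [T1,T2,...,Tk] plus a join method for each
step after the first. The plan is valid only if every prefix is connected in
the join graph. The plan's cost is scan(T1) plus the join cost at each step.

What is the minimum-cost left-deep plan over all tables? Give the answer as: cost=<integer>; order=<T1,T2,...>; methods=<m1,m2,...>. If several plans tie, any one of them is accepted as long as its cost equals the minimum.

cost=5980; order=B,A,C; methods=nl_idx,hash

Selinger DP (subsets sized 1..n):
  {B}: scan cost=300, card=300
  {A}: scan cost=200, card=200
  {C}: scan cost=120, card=120
  {AB}: card=800; try (A,nl_idx)→3500, (A,hash)→3800, (B,merge)→5000, (A,merge)→5100, (B,hash)→5800, (B,nl)→60200 …(+1); best=3500 via (A,nl_idx)
  {BC}: card=7200; try (C,hash)→2280, (B,merge)→4080, (C,merge)→4260, (B,hash)→5640, (C,nl_idx)→9600, (B,nl)→36120 …(+1); best=2280 via (C,hash)
  {ABC}: card=19200; try (C,hash)→5980, (A,hash)→12680, (C,merge)→13260, (C,nl_idx)→28300, (A,nl_idx)→79080, (C,nl)→99500 …(+2); best=5980 via (C,hash)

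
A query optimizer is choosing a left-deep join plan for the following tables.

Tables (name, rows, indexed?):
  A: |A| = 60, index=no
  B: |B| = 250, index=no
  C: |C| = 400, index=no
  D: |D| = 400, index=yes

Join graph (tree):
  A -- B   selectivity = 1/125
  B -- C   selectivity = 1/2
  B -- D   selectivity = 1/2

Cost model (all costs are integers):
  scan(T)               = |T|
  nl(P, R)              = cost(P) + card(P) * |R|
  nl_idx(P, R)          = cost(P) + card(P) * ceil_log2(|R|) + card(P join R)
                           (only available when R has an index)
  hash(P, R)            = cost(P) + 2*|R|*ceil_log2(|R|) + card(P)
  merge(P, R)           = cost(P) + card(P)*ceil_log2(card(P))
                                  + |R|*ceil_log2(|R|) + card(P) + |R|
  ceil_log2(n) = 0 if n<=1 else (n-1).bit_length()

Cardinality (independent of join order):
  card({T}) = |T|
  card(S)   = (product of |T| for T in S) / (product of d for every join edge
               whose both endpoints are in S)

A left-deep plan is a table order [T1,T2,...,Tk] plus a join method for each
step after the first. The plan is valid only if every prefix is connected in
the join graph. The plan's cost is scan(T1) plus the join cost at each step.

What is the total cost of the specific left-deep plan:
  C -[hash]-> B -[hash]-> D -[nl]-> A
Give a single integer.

step 1: scan C: cost=400, card=400
step 2: join B via hash
    card(P join B) = 400*250/(2) = 50000
    cost = 400 + 2*250*8 + 400 = 4800
step 3: join D via hash
    card(P join D) = 50000*400/(2) = 10000000
    cost = 4800 + 2*400*9 + 50000 = 62000
step 4: join A via nl
    card(P join A) = 10000000*60/(125) = 4800000
    cost = 62000 + 10000000*60 = 600062000

600062000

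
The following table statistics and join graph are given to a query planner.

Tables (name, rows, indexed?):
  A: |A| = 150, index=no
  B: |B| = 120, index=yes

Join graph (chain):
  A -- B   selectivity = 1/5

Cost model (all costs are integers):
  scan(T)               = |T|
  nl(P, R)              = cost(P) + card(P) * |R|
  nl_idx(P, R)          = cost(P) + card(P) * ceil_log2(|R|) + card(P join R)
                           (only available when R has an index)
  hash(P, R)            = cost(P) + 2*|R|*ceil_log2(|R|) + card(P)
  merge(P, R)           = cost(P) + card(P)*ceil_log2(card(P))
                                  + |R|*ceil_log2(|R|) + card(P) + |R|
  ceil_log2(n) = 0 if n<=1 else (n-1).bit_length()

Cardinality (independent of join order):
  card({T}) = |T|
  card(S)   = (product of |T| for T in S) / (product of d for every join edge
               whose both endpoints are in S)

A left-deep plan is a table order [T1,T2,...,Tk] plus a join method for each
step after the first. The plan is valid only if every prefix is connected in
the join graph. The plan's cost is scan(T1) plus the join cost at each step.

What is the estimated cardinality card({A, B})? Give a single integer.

Tables in S: A(150), B(120)
Edges inside S: A-B(d=5)
numerator = 150 * 120 = 18000
denominator = 5 = 5
card(S) = 18000 / 5 = 3600

3600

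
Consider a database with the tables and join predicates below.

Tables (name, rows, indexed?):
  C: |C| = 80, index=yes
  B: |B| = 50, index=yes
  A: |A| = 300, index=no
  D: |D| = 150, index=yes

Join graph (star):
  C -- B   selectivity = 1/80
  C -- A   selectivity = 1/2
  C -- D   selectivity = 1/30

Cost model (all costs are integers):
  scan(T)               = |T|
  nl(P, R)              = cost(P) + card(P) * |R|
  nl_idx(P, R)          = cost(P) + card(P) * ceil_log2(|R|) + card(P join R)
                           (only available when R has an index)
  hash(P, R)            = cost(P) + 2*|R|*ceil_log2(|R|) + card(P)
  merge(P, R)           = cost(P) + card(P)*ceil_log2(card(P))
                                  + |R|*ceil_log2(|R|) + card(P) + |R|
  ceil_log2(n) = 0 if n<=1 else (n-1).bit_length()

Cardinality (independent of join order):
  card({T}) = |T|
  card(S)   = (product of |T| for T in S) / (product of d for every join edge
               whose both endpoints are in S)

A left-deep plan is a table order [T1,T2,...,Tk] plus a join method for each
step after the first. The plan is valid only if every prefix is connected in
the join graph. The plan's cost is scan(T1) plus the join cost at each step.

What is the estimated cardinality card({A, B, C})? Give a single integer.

Tables in S: A(300), B(50), C(80)
Edges inside S: C-B(d=80), C-A(d=2)
numerator = 300 * 50 * 80 = 1200000
denominator = 80 * 2 = 160
card(S) = 1200000 / 160 = 7500

7500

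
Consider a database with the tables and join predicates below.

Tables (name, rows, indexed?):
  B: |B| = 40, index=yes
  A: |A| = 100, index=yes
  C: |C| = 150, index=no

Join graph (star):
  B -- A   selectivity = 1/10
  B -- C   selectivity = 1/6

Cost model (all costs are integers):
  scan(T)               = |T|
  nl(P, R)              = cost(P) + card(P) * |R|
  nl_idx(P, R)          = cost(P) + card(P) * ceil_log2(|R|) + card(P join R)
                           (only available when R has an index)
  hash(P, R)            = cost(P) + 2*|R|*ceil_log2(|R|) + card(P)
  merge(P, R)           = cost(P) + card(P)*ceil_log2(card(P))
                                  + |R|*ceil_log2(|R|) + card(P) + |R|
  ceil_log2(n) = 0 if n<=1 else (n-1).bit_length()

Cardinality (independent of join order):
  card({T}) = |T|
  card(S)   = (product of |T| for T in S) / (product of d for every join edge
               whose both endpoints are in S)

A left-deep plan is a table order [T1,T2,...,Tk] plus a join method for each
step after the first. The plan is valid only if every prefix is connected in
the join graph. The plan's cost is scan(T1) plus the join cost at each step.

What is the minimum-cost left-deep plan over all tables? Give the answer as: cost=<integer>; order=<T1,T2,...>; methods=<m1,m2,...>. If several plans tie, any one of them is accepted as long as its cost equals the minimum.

cost=3180; order=C,B,A; methods=hash,hash

Selinger DP (subsets sized 1..n):
  {B}: scan cost=40, card=40
  {A}: scan cost=100, card=100
  {C}: scan cost=150, card=150
  {AB}: card=400; try (B,hash)→680, (A,nl_idx)→720, (B,nl_idx)→1100, (A,merge)→1120, (B,merge)→1180, (A,hash)→1480 …(+2); best=680 via (B,hash)
  {BC}: card=1000; try (B,hash)→780, (C,merge)→1670, (B,merge)→1780, (B,nl_idx)→2050, (C,hash)→2480, (C,nl)→6040 …(+1); best=780 via (B,hash)
  {ABC}: card=10000; try (A,hash)→3180, (C,hash)→3480, (C,merge)→6030, (A,merge)→12580, (A,nl_idx)→17780, (C,nl)→60680 …(+1); best=3180 via (A,hash)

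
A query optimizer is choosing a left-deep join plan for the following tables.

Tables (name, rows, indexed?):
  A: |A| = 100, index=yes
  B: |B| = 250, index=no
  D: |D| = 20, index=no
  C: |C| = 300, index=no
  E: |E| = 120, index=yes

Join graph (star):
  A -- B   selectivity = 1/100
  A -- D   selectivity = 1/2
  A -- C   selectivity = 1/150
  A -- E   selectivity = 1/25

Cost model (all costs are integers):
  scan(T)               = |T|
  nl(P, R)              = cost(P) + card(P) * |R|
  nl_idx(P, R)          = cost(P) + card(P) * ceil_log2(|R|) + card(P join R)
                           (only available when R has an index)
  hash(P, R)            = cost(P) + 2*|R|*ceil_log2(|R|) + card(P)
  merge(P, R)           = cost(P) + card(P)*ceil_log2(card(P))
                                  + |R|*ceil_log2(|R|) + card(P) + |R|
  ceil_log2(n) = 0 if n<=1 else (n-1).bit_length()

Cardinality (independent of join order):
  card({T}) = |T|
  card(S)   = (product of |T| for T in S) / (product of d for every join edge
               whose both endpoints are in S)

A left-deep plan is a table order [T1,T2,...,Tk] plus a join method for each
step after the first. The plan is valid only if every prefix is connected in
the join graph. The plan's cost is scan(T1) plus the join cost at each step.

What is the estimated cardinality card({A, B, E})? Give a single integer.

1200

Tables in S: A(100), B(250), E(120)
Edges inside S: A-B(d=100), A-E(d=25)
numerator = 100 * 250 * 120 = 3000000
denominator = 100 * 25 = 2500
card(S) = 3000000 / 2500 = 1200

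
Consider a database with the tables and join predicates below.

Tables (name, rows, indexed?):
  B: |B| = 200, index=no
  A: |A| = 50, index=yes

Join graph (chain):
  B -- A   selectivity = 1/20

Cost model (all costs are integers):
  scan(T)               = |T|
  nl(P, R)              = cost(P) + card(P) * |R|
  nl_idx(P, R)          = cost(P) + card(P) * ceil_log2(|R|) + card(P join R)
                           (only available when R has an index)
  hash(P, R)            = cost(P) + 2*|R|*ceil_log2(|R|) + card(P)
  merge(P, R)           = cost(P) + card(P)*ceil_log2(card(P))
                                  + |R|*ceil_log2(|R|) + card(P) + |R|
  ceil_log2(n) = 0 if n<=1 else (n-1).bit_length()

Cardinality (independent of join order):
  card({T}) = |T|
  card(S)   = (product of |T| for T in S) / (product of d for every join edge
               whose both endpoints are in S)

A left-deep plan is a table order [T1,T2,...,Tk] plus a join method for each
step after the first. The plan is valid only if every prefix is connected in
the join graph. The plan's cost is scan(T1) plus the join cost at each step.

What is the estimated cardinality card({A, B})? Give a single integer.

Tables in S: A(50), B(200)
Edges inside S: B-A(d=20)
numerator = 50 * 200 = 10000
denominator = 20 = 20
card(S) = 10000 / 20 = 500

500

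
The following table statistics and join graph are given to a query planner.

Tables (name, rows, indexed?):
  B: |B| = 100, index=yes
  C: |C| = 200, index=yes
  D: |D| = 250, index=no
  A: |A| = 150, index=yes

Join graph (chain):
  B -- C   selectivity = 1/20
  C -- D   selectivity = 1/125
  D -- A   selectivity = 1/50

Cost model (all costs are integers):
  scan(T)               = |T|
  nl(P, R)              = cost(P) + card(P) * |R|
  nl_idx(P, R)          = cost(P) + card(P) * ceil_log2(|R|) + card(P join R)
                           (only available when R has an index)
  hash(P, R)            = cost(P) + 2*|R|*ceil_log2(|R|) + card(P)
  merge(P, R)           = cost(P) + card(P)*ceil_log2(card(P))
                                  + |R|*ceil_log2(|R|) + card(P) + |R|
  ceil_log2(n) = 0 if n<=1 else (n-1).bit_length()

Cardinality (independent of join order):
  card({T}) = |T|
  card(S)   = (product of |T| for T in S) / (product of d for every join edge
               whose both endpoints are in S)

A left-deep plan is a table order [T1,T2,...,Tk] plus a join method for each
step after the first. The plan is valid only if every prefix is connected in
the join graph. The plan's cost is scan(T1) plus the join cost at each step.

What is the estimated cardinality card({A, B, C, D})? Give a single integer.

Tables in S: A(150), B(100), C(200), D(250)
Edges inside S: B-C(d=20), C-D(d=125), D-A(d=50)
numerator = 150 * 100 * 200 * 250 = 750000000
denominator = 20 * 125 * 50 = 125000
card(S) = 750000000 / 125000 = 6000

6000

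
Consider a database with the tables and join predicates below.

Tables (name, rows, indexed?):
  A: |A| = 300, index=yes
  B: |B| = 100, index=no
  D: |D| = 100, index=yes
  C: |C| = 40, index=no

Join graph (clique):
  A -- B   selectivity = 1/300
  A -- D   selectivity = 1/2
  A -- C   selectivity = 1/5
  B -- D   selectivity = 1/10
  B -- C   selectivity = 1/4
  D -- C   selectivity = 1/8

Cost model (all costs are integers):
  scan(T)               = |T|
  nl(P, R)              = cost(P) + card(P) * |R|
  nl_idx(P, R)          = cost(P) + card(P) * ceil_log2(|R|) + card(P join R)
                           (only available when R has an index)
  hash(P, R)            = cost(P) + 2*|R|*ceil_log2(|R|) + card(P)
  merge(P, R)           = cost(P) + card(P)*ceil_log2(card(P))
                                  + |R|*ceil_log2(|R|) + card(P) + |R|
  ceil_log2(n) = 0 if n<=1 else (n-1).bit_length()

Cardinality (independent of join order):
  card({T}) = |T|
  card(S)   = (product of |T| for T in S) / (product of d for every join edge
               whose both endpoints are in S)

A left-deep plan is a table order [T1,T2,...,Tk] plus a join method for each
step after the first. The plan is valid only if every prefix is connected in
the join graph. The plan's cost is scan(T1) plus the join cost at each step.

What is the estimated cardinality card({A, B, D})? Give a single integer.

Tables in S: A(300), B(100), D(100)
Edges inside S: A-B(d=300), A-D(d=2), B-D(d=10)
numerator = 300 * 100 * 100 = 3000000
denominator = 300 * 2 * 10 = 6000
card(S) = 3000000 / 6000 = 500

500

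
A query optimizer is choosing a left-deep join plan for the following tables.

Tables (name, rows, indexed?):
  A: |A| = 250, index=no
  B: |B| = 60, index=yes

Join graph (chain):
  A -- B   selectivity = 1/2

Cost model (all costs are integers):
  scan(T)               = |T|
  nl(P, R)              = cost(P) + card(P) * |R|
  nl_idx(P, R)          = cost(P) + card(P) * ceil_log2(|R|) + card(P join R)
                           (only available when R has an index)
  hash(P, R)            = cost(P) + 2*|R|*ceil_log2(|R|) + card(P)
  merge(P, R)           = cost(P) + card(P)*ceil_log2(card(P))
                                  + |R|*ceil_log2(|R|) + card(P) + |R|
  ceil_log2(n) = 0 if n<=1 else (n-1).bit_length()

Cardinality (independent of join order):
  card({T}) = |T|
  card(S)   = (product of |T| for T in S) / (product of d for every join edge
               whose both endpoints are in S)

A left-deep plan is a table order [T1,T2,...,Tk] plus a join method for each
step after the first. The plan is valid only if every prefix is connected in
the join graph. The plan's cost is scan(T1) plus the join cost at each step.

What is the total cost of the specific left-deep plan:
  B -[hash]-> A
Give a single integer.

4120

step 1: scan B: cost=60, card=60
step 2: join A via hash
    card(P join A) = 60*250/(2) = 7500
    cost = 60 + 2*250*8 + 60 = 4120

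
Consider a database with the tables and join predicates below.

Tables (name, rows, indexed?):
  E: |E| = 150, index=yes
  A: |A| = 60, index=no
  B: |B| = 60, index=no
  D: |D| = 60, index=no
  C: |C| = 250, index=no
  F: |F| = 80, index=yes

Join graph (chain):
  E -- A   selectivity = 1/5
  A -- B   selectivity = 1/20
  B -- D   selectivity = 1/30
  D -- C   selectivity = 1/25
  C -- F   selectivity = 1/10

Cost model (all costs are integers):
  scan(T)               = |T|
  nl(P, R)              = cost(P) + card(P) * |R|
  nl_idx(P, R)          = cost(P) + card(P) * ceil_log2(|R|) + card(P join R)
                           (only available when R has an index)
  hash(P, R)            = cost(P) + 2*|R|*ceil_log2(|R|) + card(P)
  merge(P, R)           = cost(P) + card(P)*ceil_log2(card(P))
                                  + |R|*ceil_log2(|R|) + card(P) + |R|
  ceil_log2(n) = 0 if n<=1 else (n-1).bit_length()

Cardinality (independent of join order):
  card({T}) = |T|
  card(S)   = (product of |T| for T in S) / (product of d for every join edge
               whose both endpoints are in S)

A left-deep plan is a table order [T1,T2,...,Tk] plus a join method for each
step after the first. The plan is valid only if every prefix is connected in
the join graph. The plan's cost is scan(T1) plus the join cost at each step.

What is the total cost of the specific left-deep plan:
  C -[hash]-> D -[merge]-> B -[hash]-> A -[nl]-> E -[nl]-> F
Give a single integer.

9190160

step 1: scan C: cost=250, card=250
step 2: join D via hash
    card(P join D) = 250*60/(25) = 600
    cost = 250 + 2*60*6 + 250 = 1220
step 3: join B via merge
    card(P join B) = 600*60/(30) = 1200
    cost = 1220 + 600*10 + 60*6 + 600 + 60 = 8240
step 4: join A via hash
    card(P join A) = 1200*60/(20) = 3600
    cost = 8240 + 2*60*6 + 1200 = 10160
step 5: join E via nl
    card(P join E) = 3600*150/(5) = 108000
    cost = 10160 + 3600*150 = 550160
step 6: join F via nl
    card(P join F) = 108000*80/(10) = 864000
    cost = 550160 + 108000*80 = 9190160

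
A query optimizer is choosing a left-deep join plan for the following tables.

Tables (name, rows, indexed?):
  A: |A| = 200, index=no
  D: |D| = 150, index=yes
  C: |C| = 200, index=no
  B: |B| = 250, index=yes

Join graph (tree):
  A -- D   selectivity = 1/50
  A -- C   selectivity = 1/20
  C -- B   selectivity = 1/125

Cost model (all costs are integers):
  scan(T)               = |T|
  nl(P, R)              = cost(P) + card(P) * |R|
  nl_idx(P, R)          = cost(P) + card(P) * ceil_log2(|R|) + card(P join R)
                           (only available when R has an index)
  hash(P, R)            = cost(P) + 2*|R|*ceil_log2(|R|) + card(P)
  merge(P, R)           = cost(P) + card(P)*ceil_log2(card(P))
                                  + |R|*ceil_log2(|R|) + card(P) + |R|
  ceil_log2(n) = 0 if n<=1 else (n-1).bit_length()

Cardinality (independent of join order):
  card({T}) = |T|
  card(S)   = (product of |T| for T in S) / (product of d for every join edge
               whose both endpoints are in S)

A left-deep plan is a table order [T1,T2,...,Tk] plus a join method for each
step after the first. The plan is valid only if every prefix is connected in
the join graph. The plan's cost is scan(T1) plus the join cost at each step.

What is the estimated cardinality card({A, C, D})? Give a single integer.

Tables in S: A(200), C(200), D(150)
Edges inside S: A-D(d=50), A-C(d=20)
numerator = 200 * 200 * 150 = 6000000
denominator = 50 * 20 = 1000
card(S) = 6000000 / 1000 = 6000

6000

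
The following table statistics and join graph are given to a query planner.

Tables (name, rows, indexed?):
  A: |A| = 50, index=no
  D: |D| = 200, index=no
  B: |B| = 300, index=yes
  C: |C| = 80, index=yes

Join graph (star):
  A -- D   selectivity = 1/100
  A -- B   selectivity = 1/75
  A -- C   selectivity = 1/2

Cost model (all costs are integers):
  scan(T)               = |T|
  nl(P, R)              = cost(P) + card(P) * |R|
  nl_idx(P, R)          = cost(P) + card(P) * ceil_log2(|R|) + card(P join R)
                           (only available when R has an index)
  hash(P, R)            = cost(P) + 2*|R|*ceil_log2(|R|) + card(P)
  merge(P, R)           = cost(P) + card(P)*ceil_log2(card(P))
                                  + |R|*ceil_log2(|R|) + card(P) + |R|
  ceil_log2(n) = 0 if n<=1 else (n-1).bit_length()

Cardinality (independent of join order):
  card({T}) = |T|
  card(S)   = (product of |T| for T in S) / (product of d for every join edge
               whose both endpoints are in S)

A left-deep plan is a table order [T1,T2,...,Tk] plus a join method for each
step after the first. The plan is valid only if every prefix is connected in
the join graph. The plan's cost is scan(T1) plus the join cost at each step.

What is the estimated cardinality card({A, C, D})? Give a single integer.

4000

Tables in S: A(50), C(80), D(200)
Edges inside S: A-D(d=100), A-C(d=2)
numerator = 50 * 80 * 200 = 800000
denominator = 100 * 2 = 200
card(S) = 800000 / 200 = 4000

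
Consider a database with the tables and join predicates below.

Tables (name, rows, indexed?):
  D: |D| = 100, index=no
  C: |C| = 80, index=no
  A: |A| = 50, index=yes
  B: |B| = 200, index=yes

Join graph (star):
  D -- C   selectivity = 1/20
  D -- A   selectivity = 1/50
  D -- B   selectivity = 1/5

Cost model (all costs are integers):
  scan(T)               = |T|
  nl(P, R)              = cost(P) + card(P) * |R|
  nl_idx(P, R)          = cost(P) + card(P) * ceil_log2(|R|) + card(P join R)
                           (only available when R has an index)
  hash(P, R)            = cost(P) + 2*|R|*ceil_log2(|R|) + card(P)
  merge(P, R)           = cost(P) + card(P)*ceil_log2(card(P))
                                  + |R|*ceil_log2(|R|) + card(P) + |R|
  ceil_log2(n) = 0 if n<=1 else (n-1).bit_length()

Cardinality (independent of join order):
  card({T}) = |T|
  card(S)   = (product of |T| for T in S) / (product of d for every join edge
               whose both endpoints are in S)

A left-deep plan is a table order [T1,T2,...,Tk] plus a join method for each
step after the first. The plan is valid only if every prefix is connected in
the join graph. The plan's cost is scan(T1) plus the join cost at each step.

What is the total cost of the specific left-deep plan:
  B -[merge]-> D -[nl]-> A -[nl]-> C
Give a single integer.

step 1: scan B: cost=200, card=200
step 2: join D via merge
    card(P join D) = 200*100/(5) = 4000
    cost = 200 + 200*8 + 100*7 + 200 + 100 = 2800
step 3: join A via nl
    card(P join A) = 4000*50/(50) = 4000
    cost = 2800 + 4000*50 = 202800
step 4: join C via nl
    card(P join C) = 4000*80/(20) = 16000
    cost = 202800 + 4000*80 = 522800

522800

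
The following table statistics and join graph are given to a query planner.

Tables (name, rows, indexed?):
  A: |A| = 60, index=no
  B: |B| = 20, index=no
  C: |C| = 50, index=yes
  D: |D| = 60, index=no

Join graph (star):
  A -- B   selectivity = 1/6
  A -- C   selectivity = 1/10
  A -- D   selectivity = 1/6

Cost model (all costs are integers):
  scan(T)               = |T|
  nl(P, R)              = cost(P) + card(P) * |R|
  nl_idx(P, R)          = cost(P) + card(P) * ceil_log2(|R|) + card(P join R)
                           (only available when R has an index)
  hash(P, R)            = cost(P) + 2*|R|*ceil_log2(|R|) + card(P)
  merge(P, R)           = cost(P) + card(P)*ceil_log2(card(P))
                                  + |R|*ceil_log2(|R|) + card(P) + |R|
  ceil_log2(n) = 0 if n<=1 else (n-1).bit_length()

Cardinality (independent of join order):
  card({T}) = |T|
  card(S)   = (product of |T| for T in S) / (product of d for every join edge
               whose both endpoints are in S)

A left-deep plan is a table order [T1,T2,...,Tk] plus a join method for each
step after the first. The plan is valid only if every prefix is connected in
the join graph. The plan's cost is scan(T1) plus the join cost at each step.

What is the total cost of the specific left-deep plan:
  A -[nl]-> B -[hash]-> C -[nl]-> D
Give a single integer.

step 1: scan A: cost=60, card=60
step 2: join B via nl
    card(P join B) = 60*20/(6) = 200
    cost = 60 + 60*20 = 1260
step 3: join C via hash
    card(P join C) = 200*50/(10) = 1000
    cost = 1260 + 2*50*6 + 200 = 2060
step 4: join D via nl
    card(P join D) = 1000*60/(6) = 10000
    cost = 2060 + 1000*60 = 62060

62060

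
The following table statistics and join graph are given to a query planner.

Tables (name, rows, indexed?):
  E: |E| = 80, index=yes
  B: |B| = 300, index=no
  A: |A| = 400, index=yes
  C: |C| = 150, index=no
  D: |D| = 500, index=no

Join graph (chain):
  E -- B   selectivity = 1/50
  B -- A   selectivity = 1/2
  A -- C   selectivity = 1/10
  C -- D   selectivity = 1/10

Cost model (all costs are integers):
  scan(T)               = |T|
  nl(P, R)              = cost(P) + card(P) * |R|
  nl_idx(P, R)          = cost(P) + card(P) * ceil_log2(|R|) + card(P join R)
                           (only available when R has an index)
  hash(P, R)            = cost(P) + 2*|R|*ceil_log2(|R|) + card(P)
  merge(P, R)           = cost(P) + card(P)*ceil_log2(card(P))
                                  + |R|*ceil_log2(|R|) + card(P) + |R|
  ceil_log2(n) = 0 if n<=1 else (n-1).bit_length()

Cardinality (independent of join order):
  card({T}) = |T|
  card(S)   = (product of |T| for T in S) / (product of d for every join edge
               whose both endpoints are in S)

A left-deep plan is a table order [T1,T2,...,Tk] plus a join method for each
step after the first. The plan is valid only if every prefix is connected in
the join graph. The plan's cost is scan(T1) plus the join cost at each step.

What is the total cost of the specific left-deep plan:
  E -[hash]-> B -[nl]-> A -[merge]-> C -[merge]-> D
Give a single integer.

step 1: scan E: cost=80, card=80
step 2: join B via hash
    card(P join B) = 80*300/(50) = 480
    cost = 80 + 2*300*9 + 80 = 5560
step 3: join A via nl
    card(P join A) = 480*400/(2) = 96000
    cost = 5560 + 480*400 = 197560
step 4: join C via merge
    card(P join C) = 96000*150/(10) = 1440000
    cost = 197560 + 96000*17 + 150*8 + 96000 + 150 = 1926910
step 5: join D via merge
    card(P join D) = 1440000*500/(10) = 72000000
    cost = 1926910 + 1440000*21 + 500*9 + 1440000 + 500 = 33611910

33611910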